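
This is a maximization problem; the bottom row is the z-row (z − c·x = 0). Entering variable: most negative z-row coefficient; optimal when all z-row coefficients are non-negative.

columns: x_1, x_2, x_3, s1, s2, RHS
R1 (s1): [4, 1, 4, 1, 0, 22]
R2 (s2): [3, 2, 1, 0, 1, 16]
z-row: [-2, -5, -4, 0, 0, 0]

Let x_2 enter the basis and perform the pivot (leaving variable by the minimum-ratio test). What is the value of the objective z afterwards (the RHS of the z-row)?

Ratio test on column x_2 — row 1: 22/1 = 22; row 2: 16/2 = 8. Minimum is 8 at row 2 (s2 leaves); pivot element 2.
Pivot on row 2; the z-row RHS becomes 0 − (-5)·8 = 40.

40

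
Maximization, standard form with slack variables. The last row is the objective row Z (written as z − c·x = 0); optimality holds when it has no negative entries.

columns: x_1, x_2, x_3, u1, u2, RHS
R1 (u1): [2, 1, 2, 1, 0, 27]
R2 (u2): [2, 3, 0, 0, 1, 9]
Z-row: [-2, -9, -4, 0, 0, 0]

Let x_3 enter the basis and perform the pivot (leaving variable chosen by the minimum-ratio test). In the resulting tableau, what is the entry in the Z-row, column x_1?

Ratio test on column x_3 — row 1: 27/2 = 27/2; row 2: entry 0 ≤ 0. Minimum is 27/2 at row 1 (u1 leaves); pivot element 2.
Divide row 1 by 2; eliminate column x_3 from the other rows.
Z-row update in column x_1: -2 − (-4)·1 = 2.

2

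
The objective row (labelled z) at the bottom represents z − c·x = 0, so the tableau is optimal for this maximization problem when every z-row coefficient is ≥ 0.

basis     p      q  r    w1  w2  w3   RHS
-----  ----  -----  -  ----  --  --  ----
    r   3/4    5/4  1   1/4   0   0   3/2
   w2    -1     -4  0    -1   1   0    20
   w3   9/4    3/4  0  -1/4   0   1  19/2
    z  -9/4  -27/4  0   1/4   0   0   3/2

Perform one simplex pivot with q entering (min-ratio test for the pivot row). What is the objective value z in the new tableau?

48/5

Ratio test on column q — row 1: (3/2)/(5/4) = 6/5; row 2: entry -4 ≤ 0; row 3: (19/2)/(3/4) = 38/3. Minimum is 6/5 at row 1 (r leaves); pivot element 5/4.
Pivot on row 1; the z-row RHS becomes 3/2 − (-27/4)·(6/5) = 48/5.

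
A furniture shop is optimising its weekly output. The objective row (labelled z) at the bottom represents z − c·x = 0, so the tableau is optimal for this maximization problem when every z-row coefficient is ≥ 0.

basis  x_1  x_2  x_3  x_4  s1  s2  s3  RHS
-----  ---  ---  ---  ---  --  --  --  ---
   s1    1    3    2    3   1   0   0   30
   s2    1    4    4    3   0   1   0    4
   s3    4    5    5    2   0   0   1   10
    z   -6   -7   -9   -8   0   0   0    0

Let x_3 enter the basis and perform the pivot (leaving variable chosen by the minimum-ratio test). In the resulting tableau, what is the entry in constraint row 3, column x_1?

Ratio test on column x_3 — row 1: 30/2 = 15; row 2: 4/4 = 1; row 3: 10/5 = 2. Minimum is 1 at row 2 (s2 leaves); pivot element 4.
Divide row 2 by 4; eliminate column x_3 from the other rows.
Row 3 update in column x_1: 4 − 5·(1/4) = 11/4.

11/4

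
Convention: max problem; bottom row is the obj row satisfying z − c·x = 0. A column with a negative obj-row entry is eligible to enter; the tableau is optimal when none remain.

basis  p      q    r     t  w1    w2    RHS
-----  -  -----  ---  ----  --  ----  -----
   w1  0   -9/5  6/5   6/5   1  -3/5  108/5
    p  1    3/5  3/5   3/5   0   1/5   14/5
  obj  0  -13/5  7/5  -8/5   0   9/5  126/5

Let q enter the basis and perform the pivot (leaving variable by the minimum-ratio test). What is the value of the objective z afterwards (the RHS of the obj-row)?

Ratio test on column q — row 1: entry -9/5 ≤ 0; row 2: (14/5)/(3/5) = 14/3. Minimum is 14/3 at row 2 (p leaves); pivot element 3/5.
Pivot on row 2; the obj-row RHS becomes 126/5 − (-13/5)·(14/3) = 112/3.

112/3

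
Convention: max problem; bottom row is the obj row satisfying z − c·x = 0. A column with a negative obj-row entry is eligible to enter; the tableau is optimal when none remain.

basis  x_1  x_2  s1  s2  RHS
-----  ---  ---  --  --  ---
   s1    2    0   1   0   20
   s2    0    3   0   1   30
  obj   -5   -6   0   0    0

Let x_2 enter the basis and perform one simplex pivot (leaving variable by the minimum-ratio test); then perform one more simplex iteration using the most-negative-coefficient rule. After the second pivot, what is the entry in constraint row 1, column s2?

Ratio test on column x_2 — row 1: entry 0 ≤ 0; row 2: 30/3 = 10. Minimum is 10 at row 2 (s2 leaves); pivot element 3.
Divide row 2 by 3; eliminate column x_2 from the other rows.
Second iteration: most negative obj-row entry is -5 in column x_1, so x_1 enters.
Ratio test on column x_1 — row 1: 20/2 = 10; row 2: entry 0 ≤ 0. Minimum is 10 at row 1 (s1 leaves); pivot element 2.
Divide row 1 by 2; eliminate column x_1 from the other rows.
After both pivots, the entry at constraint row 1, column s2 is 0.

0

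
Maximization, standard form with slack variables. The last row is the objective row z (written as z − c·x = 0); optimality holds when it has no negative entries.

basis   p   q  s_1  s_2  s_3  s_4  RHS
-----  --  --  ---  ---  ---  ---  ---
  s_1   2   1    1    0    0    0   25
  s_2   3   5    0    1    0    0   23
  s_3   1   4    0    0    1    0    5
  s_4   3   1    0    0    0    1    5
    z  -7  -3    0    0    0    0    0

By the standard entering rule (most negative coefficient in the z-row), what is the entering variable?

p

Negative z-row entries: p: -7, q: -3.
The most negative is -7 in column p, so p enters.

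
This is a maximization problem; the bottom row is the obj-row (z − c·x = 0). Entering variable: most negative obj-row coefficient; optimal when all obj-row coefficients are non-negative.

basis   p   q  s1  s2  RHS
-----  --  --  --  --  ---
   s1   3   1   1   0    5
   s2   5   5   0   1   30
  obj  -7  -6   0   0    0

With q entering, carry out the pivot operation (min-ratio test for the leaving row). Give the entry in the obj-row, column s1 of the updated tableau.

6

Ratio test on column q — row 1: 5/1 = 5; row 2: 30/5 = 6. Minimum is 5 at row 1 (s1 leaves); pivot element 1.
Divide row 1 by 1; eliminate column q from the other rows.
obj-row update in column s1: 0 − (-6)·1 = 6.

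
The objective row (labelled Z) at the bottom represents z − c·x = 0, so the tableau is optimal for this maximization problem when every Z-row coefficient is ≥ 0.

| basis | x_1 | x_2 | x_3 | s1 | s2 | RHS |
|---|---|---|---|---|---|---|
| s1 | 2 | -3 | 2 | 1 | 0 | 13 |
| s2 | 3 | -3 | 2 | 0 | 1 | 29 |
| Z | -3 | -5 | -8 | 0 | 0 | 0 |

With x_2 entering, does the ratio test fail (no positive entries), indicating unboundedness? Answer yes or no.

Every constraint-row entry in column x_2 is ≤ 0, so increasing x_2 is unbounded.

yes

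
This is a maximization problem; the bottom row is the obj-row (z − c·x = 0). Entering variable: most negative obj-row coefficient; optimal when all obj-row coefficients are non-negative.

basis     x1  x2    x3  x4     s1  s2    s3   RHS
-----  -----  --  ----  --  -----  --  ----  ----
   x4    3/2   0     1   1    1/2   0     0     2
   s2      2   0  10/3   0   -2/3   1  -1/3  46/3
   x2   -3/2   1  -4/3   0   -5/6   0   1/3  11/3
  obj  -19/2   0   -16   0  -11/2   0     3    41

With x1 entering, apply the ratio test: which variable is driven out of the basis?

x4

Column x1 entries and ratios — x4: 2/(3/2) = 4/3; s2: (46/3)/2 = 23/3; x2: -3/2 ≤ 0, skip.
Smallest ratio is 4/3 in the row of x4, so x4 leaves.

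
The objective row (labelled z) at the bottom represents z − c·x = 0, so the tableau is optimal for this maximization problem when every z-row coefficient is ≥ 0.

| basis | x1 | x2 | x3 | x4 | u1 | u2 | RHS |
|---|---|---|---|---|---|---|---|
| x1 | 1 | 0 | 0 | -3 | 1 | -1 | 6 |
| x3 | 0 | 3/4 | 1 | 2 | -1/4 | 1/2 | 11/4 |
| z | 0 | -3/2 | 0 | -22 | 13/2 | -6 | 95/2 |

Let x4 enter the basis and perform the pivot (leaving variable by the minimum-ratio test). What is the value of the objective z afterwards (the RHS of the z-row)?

Ratio test on column x4 — row 1: entry -3 ≤ 0; row 2: (11/4)/2 = 11/8. Minimum is 11/8 at row 2 (x3 leaves); pivot element 2.
Pivot on row 2; the z-row RHS becomes 95/2 − (-22)·(11/8) = 311/4.

311/4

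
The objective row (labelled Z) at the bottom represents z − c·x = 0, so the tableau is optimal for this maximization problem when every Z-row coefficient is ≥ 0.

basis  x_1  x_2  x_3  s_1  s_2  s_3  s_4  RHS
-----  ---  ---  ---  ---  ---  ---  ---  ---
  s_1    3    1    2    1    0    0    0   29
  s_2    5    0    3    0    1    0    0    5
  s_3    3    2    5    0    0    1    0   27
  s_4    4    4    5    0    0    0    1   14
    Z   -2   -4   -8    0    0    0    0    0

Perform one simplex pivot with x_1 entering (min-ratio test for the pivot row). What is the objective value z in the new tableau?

2

Ratio test on column x_1 — row 1: 29/3 = 29/3; row 2: 5/5 = 1; row 3: 27/3 = 9; row 4: 14/4 = 7/2. Minimum is 1 at row 2 (s_2 leaves); pivot element 5.
Pivot on row 2; the Z-row RHS becomes 0 − (-2)·1 = 2.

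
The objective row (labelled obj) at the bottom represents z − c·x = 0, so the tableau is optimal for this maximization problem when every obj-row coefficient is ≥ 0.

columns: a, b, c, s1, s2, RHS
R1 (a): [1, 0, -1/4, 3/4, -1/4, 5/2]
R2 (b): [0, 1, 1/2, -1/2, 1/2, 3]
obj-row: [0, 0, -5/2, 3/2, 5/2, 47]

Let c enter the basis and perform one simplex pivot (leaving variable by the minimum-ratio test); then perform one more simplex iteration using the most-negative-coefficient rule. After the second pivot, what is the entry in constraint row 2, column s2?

1

Ratio test on column c — row 1: entry -1/4 ≤ 0; row 2: 3/(1/2) = 6. Minimum is 6 at row 2 (b leaves); pivot element 1/2.
Divide row 2 by 1/2; eliminate column c from the other rows.
Second iteration: most negative obj-row entry is -1 in column s1, so s1 enters.
Ratio test on column s1 — row 1: 4/(1/2) = 8; row 2: entry -1 ≤ 0. Minimum is 8 at row 1 (a leaves); pivot element 1/2.
Divide row 1 by 1/2; eliminate column s1 from the other rows.
After both pivots, the entry at constraint row 2, column s2 is 1.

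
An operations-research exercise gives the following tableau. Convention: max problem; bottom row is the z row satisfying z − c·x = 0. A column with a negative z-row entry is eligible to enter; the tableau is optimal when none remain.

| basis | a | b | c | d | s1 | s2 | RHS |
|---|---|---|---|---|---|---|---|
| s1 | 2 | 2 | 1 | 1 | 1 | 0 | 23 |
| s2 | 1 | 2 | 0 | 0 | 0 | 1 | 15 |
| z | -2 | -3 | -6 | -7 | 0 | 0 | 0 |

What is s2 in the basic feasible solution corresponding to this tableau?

s2 is basic (row 2); its value is the RHS of that row, 15.

15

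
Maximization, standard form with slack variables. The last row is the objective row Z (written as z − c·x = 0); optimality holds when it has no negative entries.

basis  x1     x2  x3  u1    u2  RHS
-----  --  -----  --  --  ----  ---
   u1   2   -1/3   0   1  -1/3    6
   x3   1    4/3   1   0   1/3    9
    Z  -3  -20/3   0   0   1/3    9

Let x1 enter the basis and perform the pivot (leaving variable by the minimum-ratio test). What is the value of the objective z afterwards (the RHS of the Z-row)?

Ratio test on column x1 — row 1: 6/2 = 3; row 2: 9/1 = 9. Minimum is 3 at row 1 (u1 leaves); pivot element 2.
Pivot on row 1; the Z-row RHS becomes 9 − (-3)·3 = 18.

18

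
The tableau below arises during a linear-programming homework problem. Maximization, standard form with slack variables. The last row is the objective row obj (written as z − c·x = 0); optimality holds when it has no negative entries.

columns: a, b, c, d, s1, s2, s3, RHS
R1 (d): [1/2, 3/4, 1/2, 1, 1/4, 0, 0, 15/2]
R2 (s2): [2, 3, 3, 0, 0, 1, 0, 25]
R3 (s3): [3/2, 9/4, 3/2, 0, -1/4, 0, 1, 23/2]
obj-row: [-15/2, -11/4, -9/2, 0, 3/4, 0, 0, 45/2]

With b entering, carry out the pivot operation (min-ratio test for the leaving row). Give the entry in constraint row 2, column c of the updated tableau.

1

Ratio test on column b — row 1: (15/2)/(3/4) = 10; row 2: 25/3 = 25/3; row 3: (23/2)/(9/4) = 46/9. Minimum is 46/9 at row 3 (s3 leaves); pivot element 9/4.
Divide row 3 by 9/4; eliminate column b from the other rows.
Row 2 update in column c: 3 − 3·(2/3) = 1.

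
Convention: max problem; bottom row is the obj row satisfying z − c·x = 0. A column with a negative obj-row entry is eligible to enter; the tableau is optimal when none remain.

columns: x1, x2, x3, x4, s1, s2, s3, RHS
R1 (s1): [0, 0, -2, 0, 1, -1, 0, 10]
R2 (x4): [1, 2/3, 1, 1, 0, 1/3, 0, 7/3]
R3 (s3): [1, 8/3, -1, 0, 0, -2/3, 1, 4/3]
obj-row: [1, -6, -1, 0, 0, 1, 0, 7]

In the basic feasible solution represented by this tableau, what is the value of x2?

x2 is not in the basis, so in the current basic feasible solution x2 = 0.

0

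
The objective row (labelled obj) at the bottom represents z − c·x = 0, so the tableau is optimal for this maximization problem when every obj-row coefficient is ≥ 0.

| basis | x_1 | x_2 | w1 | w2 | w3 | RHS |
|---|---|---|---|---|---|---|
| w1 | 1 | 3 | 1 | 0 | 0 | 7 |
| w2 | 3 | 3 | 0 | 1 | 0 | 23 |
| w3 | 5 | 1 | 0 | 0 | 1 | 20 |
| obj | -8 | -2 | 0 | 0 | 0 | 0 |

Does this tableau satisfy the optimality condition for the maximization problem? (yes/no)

no

The obj-row has a negative entry -8 in column x_1, so it is not optimal.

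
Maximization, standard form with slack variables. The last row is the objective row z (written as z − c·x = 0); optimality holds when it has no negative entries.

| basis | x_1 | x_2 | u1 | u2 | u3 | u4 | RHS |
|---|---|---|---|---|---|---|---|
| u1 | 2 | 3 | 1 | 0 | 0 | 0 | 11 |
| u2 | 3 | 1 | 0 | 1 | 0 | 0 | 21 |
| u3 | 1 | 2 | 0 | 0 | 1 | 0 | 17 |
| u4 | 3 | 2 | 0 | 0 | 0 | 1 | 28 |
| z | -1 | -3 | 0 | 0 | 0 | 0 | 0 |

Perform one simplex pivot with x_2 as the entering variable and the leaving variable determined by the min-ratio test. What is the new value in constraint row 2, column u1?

Ratio test on column x_2 — row 1: 11/3 = 11/3; row 2: 21/1 = 21; row 3: 17/2 = 17/2; row 4: 28/2 = 14. Minimum is 11/3 at row 1 (u1 leaves); pivot element 3.
Divide row 1 by 3; eliminate column x_2 from the other rows.
Row 2 update in column u1: 0 − 1·(1/3) = -1/3.

-1/3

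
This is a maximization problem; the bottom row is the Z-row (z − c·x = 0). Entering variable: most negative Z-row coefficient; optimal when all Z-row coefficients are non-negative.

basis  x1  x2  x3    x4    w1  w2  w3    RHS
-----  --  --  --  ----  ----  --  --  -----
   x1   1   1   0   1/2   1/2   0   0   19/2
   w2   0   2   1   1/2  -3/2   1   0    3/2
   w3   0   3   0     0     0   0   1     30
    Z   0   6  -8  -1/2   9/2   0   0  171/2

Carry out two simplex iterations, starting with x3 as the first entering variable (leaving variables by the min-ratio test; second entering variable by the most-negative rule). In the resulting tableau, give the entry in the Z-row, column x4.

Ratio test on column x3 — row 1: entry 0 ≤ 0; row 2: (3/2)/1 = 3/2; row 3: entry 0 ≤ 0. Minimum is 3/2 at row 2 (w2 leaves); pivot element 1.
Divide row 2 by 1; eliminate column x3 from the other rows.
Second iteration: most negative Z-row entry is -15/2 in column w1, so w1 enters.
Ratio test on column w1 — row 1: (19/2)/(1/2) = 19; row 2: entry -3/2 ≤ 0; row 3: entry 0 ≤ 0. Minimum is 19 at row 1 (x1 leaves); pivot element 1/2.
Divide row 1 by 1/2; eliminate column w1 from the other rows.
After both pivots, the entry at the Z-row, column x4 is 11.

11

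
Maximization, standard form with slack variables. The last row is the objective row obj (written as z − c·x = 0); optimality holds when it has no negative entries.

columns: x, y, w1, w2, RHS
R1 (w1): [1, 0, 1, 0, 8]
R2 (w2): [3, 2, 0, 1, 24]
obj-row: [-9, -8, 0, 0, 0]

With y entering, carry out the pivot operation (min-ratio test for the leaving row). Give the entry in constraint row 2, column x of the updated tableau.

Ratio test on column y — row 1: entry 0 ≤ 0; row 2: 24/2 = 12. Minimum is 12 at row 2 (w2 leaves); pivot element 2.
Divide row 2 by 2; eliminate column y from the other rows.
In the new row 2, the x entry is the old entry divided by the pivot: 3/2 = 3/2.

3/2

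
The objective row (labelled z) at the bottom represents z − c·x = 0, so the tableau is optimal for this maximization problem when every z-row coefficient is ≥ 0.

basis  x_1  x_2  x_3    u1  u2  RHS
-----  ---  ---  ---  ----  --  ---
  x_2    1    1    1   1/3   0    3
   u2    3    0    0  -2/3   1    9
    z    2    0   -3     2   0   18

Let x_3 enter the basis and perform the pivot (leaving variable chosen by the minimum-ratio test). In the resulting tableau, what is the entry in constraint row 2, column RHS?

Ratio test on column x_3 — row 1: 3/1 = 3; row 2: entry 0 ≤ 0. Minimum is 3 at row 1 (x_2 leaves); pivot element 1.
Divide row 1 by 1; eliminate column x_3 from the other rows.
Row 2 update in column RHS: 9 − 0·3 = 9.

9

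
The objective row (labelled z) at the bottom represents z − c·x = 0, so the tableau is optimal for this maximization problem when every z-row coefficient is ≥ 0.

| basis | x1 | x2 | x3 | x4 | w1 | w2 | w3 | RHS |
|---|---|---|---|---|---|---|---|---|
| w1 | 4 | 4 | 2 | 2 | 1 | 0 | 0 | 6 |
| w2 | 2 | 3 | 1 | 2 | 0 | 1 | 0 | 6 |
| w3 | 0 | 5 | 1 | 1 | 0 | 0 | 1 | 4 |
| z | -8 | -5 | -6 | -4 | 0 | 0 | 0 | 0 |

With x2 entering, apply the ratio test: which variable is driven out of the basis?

w3

Column x2 entries and ratios — w1: 6/4 = 3/2; w2: 6/3 = 2; w3: 4/5 = 4/5.
Smallest ratio is 4/5 in the row of w3, so w3 leaves.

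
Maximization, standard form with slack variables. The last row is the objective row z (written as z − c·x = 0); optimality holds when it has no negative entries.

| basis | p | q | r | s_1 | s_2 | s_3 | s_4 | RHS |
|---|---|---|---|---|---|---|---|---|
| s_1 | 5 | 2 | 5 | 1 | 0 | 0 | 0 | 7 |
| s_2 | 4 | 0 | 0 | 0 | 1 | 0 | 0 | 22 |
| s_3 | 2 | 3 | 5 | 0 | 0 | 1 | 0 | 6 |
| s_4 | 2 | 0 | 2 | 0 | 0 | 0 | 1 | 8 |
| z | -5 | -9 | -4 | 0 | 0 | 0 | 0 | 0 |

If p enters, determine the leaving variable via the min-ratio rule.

Column p entries and ratios — s_1: 7/5 = 7/5; s_2: 22/4 = 11/2; s_3: 6/2 = 3; s_4: 8/2 = 4.
Smallest ratio is 7/5 in the row of s_1, so s_1 leaves.

s_1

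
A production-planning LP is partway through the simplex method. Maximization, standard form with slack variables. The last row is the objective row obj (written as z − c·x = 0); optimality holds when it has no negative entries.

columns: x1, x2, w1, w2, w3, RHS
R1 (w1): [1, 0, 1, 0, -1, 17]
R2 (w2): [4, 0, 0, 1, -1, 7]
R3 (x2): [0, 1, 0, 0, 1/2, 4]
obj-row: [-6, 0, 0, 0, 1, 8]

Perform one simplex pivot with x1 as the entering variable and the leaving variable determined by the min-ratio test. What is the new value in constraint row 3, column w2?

0

Ratio test on column x1 — row 1: 17/1 = 17; row 2: 7/4 = 7/4; row 3: entry 0 ≤ 0. Minimum is 7/4 at row 2 (w2 leaves); pivot element 4.
Divide row 2 by 4; eliminate column x1 from the other rows.
Row 3 update in column w2: 0 − 0·(1/4) = 0.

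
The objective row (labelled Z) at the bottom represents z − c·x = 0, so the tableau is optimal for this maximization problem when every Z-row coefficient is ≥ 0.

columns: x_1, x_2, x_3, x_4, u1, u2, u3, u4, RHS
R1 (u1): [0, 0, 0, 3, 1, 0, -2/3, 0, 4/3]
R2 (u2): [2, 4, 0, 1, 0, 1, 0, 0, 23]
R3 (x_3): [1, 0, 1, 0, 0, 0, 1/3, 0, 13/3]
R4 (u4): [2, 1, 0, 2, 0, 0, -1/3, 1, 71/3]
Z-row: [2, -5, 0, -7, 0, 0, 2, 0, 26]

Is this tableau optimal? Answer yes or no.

no

The Z-row has a negative entry -7 in column x_4, so it is not optimal.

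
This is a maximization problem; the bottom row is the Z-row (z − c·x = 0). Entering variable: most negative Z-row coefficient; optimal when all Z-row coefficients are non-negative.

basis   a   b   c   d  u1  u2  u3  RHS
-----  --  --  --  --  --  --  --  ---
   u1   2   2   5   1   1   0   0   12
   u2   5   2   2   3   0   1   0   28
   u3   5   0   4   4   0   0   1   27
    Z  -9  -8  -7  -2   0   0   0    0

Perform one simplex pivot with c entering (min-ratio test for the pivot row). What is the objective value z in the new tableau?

84/5

Ratio test on column c — row 1: 12/5 = 12/5; row 2: 28/2 = 14; row 3: 27/4 = 27/4. Minimum is 12/5 at row 1 (u1 leaves); pivot element 5.
Pivot on row 1; the Z-row RHS becomes 0 − (-7)·(12/5) = 84/5.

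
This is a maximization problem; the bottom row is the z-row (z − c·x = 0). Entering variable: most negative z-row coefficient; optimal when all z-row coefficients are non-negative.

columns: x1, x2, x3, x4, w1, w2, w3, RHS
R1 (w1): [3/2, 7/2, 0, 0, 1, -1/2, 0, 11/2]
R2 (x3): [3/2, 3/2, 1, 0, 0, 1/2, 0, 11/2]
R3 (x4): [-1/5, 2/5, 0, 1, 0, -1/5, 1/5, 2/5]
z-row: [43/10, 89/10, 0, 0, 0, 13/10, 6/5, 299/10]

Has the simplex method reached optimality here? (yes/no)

yes

Every z-row coefficient is ≥ 0, so the tableau is optimal.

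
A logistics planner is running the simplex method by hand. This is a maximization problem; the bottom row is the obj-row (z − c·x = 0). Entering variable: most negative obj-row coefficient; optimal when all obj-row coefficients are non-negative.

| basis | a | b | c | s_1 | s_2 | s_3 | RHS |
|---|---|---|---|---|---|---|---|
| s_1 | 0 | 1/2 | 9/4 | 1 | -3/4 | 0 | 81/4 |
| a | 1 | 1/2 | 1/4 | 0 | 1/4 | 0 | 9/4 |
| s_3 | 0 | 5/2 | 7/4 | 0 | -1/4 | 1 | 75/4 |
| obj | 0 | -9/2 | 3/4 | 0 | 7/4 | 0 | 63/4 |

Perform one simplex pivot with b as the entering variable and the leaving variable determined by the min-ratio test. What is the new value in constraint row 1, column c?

2

Ratio test on column b — row 1: (81/4)/(1/2) = 81/2; row 2: (9/4)/(1/2) = 9/2; row 3: (75/4)/(5/2) = 15/2. Minimum is 9/2 at row 2 (a leaves); pivot element 1/2.
Divide row 2 by 1/2; eliminate column b from the other rows.
Row 1 update in column c: 9/4 − (1/2)·(1/2) = 2.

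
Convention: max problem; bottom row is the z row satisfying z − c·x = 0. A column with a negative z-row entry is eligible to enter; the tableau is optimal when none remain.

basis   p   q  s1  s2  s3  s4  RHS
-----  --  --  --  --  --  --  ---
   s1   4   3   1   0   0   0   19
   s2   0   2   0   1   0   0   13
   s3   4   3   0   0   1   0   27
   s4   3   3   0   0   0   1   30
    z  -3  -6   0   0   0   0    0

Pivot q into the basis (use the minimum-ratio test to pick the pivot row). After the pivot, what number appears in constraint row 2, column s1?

-2/3

Ratio test on column q — row 1: 19/3 = 19/3; row 2: 13/2 = 13/2; row 3: 27/3 = 9; row 4: 30/3 = 10. Minimum is 19/3 at row 1 (s1 leaves); pivot element 3.
Divide row 1 by 3; eliminate column q from the other rows.
Row 2 update in column s1: 0 − 2·(1/3) = -2/3.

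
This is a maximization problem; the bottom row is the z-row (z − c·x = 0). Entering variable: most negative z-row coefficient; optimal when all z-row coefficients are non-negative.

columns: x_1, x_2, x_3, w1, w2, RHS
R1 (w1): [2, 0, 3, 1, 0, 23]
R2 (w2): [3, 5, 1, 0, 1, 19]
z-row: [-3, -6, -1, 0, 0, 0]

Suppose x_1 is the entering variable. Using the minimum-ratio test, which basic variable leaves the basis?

Column x_1 entries and ratios — w1: 23/2 = 23/2; w2: 19/3 = 19/3.
Smallest ratio is 19/3 in the row of w2, so w2 leaves.

w2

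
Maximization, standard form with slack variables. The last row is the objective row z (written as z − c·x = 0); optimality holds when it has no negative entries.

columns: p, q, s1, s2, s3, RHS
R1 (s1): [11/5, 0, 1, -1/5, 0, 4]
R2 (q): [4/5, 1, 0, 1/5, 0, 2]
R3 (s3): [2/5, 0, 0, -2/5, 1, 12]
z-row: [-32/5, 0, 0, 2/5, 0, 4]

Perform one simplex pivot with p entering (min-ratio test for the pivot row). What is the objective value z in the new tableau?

172/11

Ratio test on column p — row 1: 4/(11/5) = 20/11; row 2: 2/(4/5) = 5/2; row 3: 12/(2/5) = 30. Minimum is 20/11 at row 1 (s1 leaves); pivot element 11/5.
Pivot on row 1; the z-row RHS becomes 4 − (-32/5)·(20/11) = 172/11.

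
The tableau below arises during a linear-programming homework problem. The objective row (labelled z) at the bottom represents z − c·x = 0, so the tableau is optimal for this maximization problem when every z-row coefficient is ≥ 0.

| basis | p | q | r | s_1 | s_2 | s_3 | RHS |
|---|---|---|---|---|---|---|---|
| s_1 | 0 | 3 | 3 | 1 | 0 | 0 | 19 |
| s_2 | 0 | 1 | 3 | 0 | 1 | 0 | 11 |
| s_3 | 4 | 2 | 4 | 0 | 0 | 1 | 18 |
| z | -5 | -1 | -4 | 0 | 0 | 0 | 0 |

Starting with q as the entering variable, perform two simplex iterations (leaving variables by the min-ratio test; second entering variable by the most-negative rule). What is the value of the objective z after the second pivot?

13

Ratio test on column q — row 1: 19/3 = 19/3; row 2: 11/1 = 11; row 3: 18/2 = 9. Minimum is 19/3 at row 1 (s_1 leaves); pivot element 3.
Pivot on row 1; the z-row RHS becomes 0 − (-1)·(19/3) = 19/3.
Next entering variable (most negative z-row entry -5): p.
Ratio test on column p — row 1: entry 0 ≤ 0; row 2: entry 0 ≤ 0; row 3: (16/3)/4 = 4/3. Minimum is 4/3 at row 3 (s_3 leaves); pivot element 4.
After the second pivot the z-row RHS is 19/3 − (-5)·(4/3) = 13.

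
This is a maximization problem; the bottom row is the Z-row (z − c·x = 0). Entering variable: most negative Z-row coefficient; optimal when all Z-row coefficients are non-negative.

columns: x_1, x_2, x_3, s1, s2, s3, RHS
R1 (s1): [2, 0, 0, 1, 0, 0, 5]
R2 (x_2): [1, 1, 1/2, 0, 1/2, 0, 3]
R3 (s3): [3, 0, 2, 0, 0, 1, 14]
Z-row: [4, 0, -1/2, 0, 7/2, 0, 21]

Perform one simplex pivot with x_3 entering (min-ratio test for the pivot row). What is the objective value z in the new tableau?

Ratio test on column x_3 — row 1: entry 0 ≤ 0; row 2: 3/(1/2) = 6; row 3: 14/2 = 7. Minimum is 6 at row 2 (x_2 leaves); pivot element 1/2.
Pivot on row 2; the Z-row RHS becomes 21 − (-1/2)·6 = 24.

24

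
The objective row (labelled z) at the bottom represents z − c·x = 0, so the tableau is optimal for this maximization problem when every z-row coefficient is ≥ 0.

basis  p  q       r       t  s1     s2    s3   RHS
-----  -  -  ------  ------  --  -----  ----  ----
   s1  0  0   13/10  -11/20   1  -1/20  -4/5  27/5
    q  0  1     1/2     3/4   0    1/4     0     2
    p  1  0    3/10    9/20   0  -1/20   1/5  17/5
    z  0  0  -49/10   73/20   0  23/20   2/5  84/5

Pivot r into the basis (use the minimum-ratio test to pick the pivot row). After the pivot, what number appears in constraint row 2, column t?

Ratio test on column r — row 1: (27/5)/(13/10) = 54/13; row 2: 2/(1/2) = 4; row 3: (17/5)/(3/10) = 34/3. Minimum is 4 at row 2 (q leaves); pivot element 1/2.
Divide row 2 by 1/2; eliminate column r from the other rows.
In the new row 2, the t entry is the old entry divided by the pivot: (3/4)/(1/2) = 3/2.

3/2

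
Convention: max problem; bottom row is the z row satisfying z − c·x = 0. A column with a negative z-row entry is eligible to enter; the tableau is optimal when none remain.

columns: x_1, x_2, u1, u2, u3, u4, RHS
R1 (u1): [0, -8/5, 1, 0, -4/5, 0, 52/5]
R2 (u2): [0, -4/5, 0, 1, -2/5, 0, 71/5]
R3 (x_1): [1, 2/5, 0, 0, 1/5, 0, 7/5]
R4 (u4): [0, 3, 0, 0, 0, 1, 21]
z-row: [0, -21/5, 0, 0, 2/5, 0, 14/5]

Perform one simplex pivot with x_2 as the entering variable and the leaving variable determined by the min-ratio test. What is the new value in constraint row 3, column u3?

Ratio test on column x_2 — row 1: entry -8/5 ≤ 0; row 2: entry -4/5 ≤ 0; row 3: (7/5)/(2/5) = 7/2; row 4: 21/3 = 7. Minimum is 7/2 at row 3 (x_1 leaves); pivot element 2/5.
Divide row 3 by 2/5; eliminate column x_2 from the other rows.
In the new row 3, the u3 entry is the old entry divided by the pivot: (1/5)/(2/5) = 1/2.

1/2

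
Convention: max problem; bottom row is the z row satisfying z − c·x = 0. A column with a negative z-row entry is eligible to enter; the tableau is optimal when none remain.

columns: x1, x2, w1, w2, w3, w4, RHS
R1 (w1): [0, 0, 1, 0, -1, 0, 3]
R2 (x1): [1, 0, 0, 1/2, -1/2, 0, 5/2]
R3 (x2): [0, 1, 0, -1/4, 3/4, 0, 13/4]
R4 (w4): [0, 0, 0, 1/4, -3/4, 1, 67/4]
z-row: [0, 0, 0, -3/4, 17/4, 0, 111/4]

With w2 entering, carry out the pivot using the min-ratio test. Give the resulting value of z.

Ratio test on column w2 — row 1: entry 0 ≤ 0; row 2: (5/2)/(1/2) = 5; row 3: entry -1/4 ≤ 0; row 4: (67/4)/(1/4) = 67. Minimum is 5 at row 2 (x1 leaves); pivot element 1/2.
Pivot on row 2; the z-row RHS becomes 111/4 − (-3/4)·5 = 63/2.

63/2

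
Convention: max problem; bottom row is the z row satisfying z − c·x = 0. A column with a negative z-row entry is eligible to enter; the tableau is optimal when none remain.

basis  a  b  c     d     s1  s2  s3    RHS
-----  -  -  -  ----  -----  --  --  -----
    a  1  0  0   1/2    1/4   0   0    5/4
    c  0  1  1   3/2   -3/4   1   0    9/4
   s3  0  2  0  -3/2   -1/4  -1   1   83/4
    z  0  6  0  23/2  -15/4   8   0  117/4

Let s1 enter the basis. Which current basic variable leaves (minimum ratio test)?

Column s1 entries and ratios — a: (5/4)/(1/4) = 5; c: -3/4 ≤ 0, skip; s3: -1/4 ≤ 0, skip.
Smallest ratio is 5 in the row of a, so a leaves.

a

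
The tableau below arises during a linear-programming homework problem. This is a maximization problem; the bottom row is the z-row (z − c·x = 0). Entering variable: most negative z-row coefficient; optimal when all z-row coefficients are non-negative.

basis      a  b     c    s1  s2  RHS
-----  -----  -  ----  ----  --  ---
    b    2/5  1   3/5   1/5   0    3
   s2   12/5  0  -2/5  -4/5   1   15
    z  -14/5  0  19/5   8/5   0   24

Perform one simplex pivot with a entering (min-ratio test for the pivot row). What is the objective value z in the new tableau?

83/2

Ratio test on column a — row 1: 3/(2/5) = 15/2; row 2: 15/(12/5) = 25/4. Minimum is 25/4 at row 2 (s2 leaves); pivot element 12/5.
Pivot on row 2; the z-row RHS becomes 24 − (-14/5)·(25/4) = 83/2.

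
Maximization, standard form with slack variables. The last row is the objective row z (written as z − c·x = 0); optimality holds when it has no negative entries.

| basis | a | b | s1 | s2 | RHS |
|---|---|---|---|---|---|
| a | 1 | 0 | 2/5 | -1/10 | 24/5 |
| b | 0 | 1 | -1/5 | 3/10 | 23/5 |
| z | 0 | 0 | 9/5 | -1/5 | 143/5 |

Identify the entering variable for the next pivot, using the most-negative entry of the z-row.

s2

Negative z-row entries: s2: -1/5.
The most negative is -1/5 in column s2, so s2 enters.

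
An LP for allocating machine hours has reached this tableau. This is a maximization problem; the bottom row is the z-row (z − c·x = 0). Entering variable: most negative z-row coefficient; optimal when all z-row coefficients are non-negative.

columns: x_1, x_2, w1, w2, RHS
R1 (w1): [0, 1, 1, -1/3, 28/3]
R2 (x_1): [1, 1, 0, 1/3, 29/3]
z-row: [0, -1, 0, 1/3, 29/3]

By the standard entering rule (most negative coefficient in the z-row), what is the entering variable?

x_2

Negative z-row entries: x_2: -1.
The most negative is -1 in column x_2, so x_2 enters.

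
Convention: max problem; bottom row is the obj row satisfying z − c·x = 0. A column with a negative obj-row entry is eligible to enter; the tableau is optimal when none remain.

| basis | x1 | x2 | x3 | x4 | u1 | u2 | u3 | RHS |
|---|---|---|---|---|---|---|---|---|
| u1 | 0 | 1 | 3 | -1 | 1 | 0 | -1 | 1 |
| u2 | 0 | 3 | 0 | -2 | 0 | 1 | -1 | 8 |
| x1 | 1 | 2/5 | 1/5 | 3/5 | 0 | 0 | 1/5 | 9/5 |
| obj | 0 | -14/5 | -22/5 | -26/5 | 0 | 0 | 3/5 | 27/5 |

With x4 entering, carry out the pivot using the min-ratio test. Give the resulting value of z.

21

Ratio test on column x4 — row 1: entry -1 ≤ 0; row 2: entry -2 ≤ 0; row 3: (9/5)/(3/5) = 3. Minimum is 3 at row 3 (x1 leaves); pivot element 3/5.
Pivot on row 3; the obj-row RHS becomes 27/5 − (-26/5)·3 = 21.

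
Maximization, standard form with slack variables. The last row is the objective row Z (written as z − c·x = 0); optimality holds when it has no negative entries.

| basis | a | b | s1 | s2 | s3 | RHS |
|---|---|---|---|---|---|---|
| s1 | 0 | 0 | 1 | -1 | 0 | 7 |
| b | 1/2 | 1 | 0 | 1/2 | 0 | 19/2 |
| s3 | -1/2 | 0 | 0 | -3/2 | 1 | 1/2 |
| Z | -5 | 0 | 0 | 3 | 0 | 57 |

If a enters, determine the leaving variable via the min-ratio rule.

b

Column a entries and ratios — s1: 0 ≤ 0, skip; b: (19/2)/(1/2) = 19; s3: -1/2 ≤ 0, skip.
Smallest ratio is 19 in the row of b, so b leaves.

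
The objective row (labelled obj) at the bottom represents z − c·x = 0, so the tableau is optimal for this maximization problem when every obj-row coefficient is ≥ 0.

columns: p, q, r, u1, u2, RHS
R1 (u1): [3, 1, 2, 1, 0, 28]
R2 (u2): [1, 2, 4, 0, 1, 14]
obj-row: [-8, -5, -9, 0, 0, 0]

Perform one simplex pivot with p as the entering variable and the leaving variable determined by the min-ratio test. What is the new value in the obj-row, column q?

-7/3

Ratio test on column p — row 1: 28/3 = 28/3; row 2: 14/1 = 14. Minimum is 28/3 at row 1 (u1 leaves); pivot element 3.
Divide row 1 by 3; eliminate column p from the other rows.
obj-row update in column q: -5 − (-8)·(1/3) = -7/3.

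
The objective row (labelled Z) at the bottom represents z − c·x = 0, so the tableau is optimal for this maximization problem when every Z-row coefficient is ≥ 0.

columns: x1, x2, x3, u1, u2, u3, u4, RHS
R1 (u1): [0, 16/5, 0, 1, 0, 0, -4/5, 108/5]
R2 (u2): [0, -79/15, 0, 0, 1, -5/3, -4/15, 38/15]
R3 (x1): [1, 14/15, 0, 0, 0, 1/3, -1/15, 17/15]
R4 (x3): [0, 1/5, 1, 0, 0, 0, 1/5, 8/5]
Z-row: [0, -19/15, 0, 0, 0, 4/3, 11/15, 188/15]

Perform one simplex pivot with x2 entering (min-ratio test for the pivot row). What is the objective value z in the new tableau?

Ratio test on column x2 — row 1: (108/5)/(16/5) = 27/4; row 2: entry -79/15 ≤ 0; row 3: (17/15)/(14/15) = 17/14; row 4: (8/5)/(1/5) = 8. Minimum is 17/14 at row 3 (x1 leaves); pivot element 14/15.
Pivot on row 3; the Z-row RHS becomes 188/15 − (-19/15)·(17/14) = 197/14.

197/14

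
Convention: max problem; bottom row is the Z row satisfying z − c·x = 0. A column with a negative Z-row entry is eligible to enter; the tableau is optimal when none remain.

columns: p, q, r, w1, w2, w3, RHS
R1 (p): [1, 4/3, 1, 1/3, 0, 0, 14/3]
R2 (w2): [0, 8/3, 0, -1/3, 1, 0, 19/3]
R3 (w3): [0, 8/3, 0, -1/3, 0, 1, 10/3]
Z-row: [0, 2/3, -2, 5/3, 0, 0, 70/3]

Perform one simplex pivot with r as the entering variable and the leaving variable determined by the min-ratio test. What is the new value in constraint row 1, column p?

Ratio test on column r — row 1: (14/3)/1 = 14/3; row 2: entry 0 ≤ 0; row 3: entry 0 ≤ 0. Minimum is 14/3 at row 1 (p leaves); pivot element 1.
Divide row 1 by 1; eliminate column r from the other rows.
In the new row 1, the p entry is the old entry divided by the pivot: 1/1 = 1.

1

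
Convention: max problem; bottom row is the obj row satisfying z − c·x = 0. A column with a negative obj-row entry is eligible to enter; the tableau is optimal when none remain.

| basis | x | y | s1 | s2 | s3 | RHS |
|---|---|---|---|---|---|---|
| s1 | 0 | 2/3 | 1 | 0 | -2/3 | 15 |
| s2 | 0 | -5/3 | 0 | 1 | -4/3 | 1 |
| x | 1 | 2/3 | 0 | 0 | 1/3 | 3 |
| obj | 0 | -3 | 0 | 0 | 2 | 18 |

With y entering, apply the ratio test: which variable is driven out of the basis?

x

Column y entries and ratios — s1: 15/(2/3) = 45/2; s2: -5/3 ≤ 0, skip; x: 3/(2/3) = 9/2.
Smallest ratio is 9/2 in the row of x, so x leaves.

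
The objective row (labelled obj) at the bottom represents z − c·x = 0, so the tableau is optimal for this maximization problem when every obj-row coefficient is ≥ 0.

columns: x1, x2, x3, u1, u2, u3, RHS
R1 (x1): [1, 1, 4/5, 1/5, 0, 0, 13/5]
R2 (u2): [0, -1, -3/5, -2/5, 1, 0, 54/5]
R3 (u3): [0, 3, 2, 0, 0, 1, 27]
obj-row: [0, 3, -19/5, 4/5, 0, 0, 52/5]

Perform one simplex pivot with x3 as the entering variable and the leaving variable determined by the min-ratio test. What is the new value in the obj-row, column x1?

19/4

Ratio test on column x3 — row 1: (13/5)/(4/5) = 13/4; row 2: entry -3/5 ≤ 0; row 3: 27/2 = 27/2. Minimum is 13/4 at row 1 (x1 leaves); pivot element 4/5.
Divide row 1 by 4/5; eliminate column x3 from the other rows.
obj-row update in column x1: 0 − (-19/5)·(5/4) = 19/4.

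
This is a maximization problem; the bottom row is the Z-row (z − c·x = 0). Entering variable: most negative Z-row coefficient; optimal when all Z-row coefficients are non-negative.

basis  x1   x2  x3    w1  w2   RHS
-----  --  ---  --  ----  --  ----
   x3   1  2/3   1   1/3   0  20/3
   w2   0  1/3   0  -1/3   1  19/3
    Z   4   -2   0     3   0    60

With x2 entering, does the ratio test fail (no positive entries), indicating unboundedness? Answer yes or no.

no

Column x2 has positive entries in row(s) 1, 2, so the ratio test bounds it — not unbounded.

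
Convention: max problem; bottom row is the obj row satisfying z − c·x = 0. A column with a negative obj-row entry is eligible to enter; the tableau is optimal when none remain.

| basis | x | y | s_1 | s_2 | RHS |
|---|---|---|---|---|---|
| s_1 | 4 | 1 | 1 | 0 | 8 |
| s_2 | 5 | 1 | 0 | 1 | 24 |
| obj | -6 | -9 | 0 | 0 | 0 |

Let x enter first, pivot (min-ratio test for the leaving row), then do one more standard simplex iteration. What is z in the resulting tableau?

Ratio test on column x — row 1: 8/4 = 2; row 2: 24/5 = 24/5. Minimum is 2 at row 1 (s_1 leaves); pivot element 4.
Pivot on row 1; the obj-row RHS becomes 0 − (-6)·2 = 12.
Next entering variable (most negative obj-row entry -15/2): y.
Ratio test on column y — row 1: 2/(1/4) = 8; row 2: entry -1/4 ≤ 0. Minimum is 8 at row 1 (x leaves); pivot element 1/4.
After the second pivot the obj-row RHS is 12 − (-15/2)·8 = 72.

72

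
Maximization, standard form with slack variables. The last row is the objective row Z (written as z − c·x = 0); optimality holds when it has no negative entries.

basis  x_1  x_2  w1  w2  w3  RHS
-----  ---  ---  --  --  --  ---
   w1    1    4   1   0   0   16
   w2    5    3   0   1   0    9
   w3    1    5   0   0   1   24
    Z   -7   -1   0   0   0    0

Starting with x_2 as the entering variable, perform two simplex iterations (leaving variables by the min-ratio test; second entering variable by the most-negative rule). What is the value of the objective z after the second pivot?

63/5

Ratio test on column x_2 — row 1: 16/4 = 4; row 2: 9/3 = 3; row 3: 24/5 = 24/5. Minimum is 3 at row 2 (w2 leaves); pivot element 3.
Pivot on row 2; the Z-row RHS becomes 0 − (-1)·3 = 3.
Next entering variable (most negative Z-row entry -16/3): x_1.
Ratio test on column x_1 — row 1: entry -17/3 ≤ 0; row 2: 3/(5/3) = 9/5; row 3: entry -22/3 ≤ 0. Minimum is 9/5 at row 2 (x_2 leaves); pivot element 5/3.
After the second pivot the Z-row RHS is 3 − (-16/3)·(9/5) = 63/5.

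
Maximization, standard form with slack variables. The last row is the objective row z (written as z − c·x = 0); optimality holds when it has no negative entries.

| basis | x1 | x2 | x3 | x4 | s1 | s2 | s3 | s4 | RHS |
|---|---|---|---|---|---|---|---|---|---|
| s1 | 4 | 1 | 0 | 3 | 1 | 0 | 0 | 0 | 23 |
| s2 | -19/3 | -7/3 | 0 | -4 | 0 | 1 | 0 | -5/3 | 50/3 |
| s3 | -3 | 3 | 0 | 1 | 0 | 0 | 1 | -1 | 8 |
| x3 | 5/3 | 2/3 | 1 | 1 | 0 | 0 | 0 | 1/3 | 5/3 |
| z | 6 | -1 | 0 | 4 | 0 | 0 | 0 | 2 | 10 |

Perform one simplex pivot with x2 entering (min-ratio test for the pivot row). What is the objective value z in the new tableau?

25/2

Ratio test on column x2 — row 1: 23/1 = 23; row 2: entry -7/3 ≤ 0; row 3: 8/3 = 8/3; row 4: (5/3)/(2/3) = 5/2. Minimum is 5/2 at row 4 (x3 leaves); pivot element 2/3.
Pivot on row 4; the z-row RHS becomes 10 − (-1)·(5/2) = 25/2.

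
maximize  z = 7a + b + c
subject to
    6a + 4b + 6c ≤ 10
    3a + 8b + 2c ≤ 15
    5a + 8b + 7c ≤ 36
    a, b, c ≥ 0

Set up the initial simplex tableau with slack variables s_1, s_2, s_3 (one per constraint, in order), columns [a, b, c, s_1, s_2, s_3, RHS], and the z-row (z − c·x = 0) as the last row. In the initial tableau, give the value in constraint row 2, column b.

Constraint 2 has coefficient 8 on b.

8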